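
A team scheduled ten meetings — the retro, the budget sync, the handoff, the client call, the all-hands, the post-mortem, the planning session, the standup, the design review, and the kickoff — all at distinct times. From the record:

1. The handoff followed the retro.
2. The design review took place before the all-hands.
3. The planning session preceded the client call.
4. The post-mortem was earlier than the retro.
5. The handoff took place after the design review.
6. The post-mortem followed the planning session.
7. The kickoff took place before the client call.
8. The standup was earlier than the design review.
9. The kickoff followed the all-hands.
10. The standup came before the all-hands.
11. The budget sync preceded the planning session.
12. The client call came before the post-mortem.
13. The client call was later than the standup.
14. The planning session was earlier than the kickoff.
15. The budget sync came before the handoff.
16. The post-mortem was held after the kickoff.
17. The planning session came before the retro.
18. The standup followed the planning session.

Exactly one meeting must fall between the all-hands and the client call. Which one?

Tracing the constraints gives the all-hands → the kickoff → the client call, so the kickoff sits after the all-hands and before the client call.
No other meeting is forced both after the all-hands and before the client call.

the kickoff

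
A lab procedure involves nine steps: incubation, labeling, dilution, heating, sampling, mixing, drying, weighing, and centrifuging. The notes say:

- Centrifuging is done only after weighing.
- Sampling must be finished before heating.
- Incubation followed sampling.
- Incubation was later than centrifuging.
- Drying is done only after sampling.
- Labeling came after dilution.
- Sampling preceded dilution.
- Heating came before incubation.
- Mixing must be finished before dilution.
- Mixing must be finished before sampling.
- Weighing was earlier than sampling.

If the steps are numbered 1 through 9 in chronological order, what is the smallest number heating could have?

4

Mixing, sampling, and weighing must all come before heating — 3 forced predecessors.
Nothing else is forced ahead of heating, so its earliest slot is position 3 + 1 = 4.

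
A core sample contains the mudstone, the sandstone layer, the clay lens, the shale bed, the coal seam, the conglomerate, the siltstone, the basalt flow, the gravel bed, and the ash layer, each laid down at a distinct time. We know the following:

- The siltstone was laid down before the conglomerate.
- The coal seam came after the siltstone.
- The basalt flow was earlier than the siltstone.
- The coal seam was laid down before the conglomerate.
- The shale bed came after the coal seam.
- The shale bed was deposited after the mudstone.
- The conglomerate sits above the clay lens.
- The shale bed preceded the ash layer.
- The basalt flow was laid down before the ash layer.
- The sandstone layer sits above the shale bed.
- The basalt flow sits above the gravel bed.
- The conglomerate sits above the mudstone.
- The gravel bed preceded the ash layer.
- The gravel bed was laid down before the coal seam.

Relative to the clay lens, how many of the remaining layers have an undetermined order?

Forced after the clay lens: the conglomerate.
That leaves the ash layer, the basalt flow, the coal seam, the gravel bed, the mudstone, the sandstone layer, the shale bed, and the siltstone with no forced order relative to the clay lens — 8.

8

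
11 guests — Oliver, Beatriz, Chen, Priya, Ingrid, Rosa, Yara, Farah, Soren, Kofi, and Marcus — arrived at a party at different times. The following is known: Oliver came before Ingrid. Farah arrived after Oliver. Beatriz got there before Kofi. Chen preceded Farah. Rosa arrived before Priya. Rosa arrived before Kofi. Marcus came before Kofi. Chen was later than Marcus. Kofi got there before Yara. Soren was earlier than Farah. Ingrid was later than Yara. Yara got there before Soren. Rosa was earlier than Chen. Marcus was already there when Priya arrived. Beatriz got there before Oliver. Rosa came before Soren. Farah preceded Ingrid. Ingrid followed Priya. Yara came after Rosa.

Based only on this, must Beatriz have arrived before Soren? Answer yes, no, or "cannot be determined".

yes

Chain the constraints: Beatriz → Kofi → Yara → Soren. Each link is directly stated, so Beatriz comes before Soren.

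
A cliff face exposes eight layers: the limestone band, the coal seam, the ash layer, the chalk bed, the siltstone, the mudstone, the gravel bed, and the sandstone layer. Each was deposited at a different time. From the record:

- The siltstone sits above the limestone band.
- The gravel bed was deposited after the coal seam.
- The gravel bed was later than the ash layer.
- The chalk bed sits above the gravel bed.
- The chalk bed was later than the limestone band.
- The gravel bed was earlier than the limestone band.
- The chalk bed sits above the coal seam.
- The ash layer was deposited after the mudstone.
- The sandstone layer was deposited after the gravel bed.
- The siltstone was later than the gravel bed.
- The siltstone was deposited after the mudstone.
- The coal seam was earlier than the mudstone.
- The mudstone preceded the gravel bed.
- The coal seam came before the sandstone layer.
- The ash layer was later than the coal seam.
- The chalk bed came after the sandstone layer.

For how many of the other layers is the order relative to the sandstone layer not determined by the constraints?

2

Forced before the sandstone layer: the ash layer, the coal seam, the gravel bed, and the mudstone; forced after the sandstone layer: the chalk bed.
That leaves the limestone band and the siltstone with no forced order relative to the sandstone layer — 2.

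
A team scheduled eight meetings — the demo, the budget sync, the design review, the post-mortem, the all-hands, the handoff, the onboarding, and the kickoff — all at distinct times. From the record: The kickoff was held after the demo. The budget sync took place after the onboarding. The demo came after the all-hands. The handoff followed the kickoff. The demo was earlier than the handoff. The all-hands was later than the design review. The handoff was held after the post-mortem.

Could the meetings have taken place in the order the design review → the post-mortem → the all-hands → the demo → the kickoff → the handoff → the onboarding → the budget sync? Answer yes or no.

yes

Check each stated constraint against the proposed order — e.g. the design review is ahead of the all-hands; the post-mortem is ahead of the handoff. Every pair is in the required order; nothing is violated.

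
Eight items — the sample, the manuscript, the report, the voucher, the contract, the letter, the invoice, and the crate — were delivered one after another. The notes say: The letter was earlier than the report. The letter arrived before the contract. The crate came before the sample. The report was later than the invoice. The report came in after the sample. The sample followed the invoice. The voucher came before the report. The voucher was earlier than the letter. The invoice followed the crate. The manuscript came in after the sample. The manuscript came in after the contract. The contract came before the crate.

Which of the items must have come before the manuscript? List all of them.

Directly stated before the manuscript: the contract and the sample.
The crate reaches the manuscript via the crate → the sample → the manuscript.
The invoice reaches the manuscript via the invoice → the sample → the manuscript.
The letter reaches the manuscript via the letter → the contract → the manuscript.
Likewise the voucher reaches the manuscript by chaining the stated constraints.

the contract, the crate, the invoice, the letter, the sample, the voucher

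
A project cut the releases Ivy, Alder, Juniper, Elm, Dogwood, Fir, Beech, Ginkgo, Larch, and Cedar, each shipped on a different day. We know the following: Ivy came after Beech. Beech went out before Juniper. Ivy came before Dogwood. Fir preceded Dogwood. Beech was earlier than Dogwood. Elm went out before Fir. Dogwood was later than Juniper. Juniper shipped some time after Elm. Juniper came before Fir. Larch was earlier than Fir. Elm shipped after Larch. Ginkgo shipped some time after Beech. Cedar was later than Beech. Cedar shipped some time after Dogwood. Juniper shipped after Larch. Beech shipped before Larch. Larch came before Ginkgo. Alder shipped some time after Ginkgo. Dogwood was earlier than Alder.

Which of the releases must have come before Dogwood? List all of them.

Directly stated before Dogwood: Beech, Fir, Ivy, and Juniper.
Elm reaches Dogwood via Elm → Juniper → Dogwood.
Larch reaches Dogwood via Larch → Fir → Dogwood.

Beech, Elm, Fir, Ivy, Juniper, Larch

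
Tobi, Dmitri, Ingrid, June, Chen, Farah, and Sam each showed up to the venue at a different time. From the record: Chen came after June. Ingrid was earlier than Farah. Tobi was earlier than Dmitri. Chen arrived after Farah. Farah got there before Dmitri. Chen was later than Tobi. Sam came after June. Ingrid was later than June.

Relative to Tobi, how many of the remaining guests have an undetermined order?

Forced after Tobi: Chen and Dmitri.
That leaves Farah, Ingrid, June, and Sam with no forced order relative to Tobi — 4.

4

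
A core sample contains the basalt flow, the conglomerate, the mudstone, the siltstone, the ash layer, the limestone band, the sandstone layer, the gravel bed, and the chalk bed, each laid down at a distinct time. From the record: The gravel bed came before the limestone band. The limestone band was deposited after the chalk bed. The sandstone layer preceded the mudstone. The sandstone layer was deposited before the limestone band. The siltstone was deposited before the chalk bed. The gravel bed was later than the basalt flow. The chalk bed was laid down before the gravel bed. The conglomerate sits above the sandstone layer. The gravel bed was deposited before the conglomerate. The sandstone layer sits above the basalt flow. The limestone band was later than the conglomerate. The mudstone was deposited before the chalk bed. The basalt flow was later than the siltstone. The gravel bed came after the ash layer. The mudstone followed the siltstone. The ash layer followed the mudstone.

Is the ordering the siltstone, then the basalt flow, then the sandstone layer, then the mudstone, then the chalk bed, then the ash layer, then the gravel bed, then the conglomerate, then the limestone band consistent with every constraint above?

yes

Check each stated constraint against the proposed order — e.g. the sandstone layer is ahead of the conglomerate; the sandstone layer is ahead of the limestone band. Every pair is in the required order; nothing is violated.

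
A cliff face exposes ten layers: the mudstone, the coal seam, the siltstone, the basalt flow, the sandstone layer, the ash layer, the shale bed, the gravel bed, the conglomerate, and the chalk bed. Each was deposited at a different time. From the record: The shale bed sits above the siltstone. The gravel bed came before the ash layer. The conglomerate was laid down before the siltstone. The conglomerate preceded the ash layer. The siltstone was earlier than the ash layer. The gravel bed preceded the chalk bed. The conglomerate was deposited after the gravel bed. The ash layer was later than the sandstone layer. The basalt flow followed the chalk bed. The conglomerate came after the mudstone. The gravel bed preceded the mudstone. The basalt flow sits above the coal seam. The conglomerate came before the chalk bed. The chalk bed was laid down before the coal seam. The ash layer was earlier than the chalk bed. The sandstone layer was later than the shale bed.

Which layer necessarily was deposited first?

The gravel bed has a chain of constraints placing it before every other layer, so the gravel bed must be first.

the gravel bed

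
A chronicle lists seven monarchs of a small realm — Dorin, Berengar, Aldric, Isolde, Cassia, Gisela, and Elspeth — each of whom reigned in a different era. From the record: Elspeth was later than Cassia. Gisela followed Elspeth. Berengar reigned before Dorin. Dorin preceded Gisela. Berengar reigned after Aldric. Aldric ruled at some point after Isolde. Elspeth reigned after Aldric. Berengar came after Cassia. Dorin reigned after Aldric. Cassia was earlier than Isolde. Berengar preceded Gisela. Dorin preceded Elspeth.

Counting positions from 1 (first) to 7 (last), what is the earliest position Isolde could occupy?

Cassia must come before Isolde — 1 forced predecessor.
Nothing else is forced ahead of Isolde, so their earliest slot is position 1 + 1 = 2.

2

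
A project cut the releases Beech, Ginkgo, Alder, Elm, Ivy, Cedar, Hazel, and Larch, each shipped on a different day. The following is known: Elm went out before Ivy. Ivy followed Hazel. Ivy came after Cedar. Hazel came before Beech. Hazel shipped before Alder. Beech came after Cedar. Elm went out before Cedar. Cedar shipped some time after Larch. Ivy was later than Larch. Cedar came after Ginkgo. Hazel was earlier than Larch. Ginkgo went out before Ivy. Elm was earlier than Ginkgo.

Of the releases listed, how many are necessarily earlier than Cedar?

Directly stated before Cedar: Elm, Ginkgo, and Larch.
Hazel reaches Cedar via Hazel → Larch → Cedar.
No chain forces Ivy (or any of the others) ahead of Cedar.
That's Elm, Ginkgo, Hazel, and Larch — 4 in all.

4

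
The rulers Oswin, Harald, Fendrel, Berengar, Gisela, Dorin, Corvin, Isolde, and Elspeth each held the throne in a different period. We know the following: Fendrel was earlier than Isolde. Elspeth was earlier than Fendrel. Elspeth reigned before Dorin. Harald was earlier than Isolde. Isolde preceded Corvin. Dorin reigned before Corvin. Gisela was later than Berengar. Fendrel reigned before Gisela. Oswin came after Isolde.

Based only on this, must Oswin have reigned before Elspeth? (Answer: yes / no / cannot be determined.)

Tracing the constraints gives Elspeth → Fendrel → Isolde → Oswin, so Elspeth must come before Oswin.
That means Oswin cannot be before Elspeth.

no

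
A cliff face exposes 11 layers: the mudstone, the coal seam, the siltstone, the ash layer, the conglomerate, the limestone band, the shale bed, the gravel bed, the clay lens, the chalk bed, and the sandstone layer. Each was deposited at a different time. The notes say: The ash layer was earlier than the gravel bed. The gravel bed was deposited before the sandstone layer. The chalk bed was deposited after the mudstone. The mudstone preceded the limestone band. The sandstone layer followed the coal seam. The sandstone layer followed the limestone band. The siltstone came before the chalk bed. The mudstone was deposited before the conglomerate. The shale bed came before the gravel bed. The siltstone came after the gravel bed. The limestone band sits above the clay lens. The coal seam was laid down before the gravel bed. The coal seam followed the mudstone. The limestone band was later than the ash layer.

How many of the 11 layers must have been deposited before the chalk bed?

6

Directly stated before the chalk bed: the mudstone and the siltstone.
The ash layer reaches the chalk bed via the ash layer → the gravel bed → the siltstone → the chalk bed.
The coal seam reaches the chalk bed via the coal seam → the gravel bed → the siltstone → the chalk bed.
The gravel bed reaches the chalk bed via the gravel bed → the siltstone → the chalk bed.
Likewise the shale bed reaches the chalk bed by chaining the stated constraints.
That's the ash layer, the coal seam, the gravel bed, the mudstone, the shale bed, and the siltstone — 6 in all.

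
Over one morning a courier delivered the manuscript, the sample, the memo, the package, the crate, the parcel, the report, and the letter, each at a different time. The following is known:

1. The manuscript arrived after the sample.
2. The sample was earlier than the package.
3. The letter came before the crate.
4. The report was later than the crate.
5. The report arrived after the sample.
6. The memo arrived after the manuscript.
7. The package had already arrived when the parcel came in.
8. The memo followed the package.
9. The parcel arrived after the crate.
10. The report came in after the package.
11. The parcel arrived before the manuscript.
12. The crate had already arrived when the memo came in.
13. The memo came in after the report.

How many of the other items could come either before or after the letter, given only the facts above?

2

Forced after the letter: the crate, the manuscript, the memo, the parcel, and the report.
That leaves the package and the sample with no forced order relative to the letter — 2.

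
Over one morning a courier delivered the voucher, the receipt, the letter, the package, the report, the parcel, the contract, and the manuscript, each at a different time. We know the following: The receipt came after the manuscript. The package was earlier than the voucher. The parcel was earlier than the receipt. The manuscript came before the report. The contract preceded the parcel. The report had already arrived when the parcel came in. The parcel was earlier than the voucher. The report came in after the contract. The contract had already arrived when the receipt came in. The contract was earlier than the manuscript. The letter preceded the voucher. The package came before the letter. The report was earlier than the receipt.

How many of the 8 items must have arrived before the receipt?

4

Directly stated before the receipt: the contract, the manuscript, the parcel, and the report.
No chain forces the letter (or any of the others) ahead of the receipt.
That's the contract, the manuscript, the parcel, and the report — 4 in all.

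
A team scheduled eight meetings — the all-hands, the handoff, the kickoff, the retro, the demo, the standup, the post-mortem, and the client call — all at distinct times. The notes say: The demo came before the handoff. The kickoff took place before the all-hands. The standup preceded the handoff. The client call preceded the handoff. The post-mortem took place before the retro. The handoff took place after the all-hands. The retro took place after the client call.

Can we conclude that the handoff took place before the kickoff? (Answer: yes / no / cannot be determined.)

Tracing the constraints gives the kickoff → the all-hands → the handoff, so the kickoff must come before the handoff.
That means the handoff cannot be before the kickoff.

no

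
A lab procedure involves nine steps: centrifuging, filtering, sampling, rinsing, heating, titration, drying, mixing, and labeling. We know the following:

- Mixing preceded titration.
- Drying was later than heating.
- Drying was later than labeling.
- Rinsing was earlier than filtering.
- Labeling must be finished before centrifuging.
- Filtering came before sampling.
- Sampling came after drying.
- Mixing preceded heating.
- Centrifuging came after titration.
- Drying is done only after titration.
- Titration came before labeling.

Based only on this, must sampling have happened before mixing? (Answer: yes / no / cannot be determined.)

no

Tracing the constraints gives mixing → heating → drying → sampling, so mixing must come before sampling.
That means sampling cannot be before mixing.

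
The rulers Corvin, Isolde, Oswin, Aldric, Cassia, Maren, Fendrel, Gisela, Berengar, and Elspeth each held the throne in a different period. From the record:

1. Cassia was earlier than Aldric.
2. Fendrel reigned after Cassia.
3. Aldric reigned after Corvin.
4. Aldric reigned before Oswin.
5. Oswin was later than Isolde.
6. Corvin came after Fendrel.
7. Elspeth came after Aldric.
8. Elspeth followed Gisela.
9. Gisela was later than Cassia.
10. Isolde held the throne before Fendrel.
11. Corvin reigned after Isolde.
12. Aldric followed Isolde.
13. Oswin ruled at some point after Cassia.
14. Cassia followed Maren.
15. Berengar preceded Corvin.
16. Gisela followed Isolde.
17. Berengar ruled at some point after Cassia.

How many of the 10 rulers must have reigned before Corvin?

5

Directly stated before Corvin: Berengar, Fendrel, and Isolde.
Cassia reaches Corvin via Cassia → Fendrel → Corvin.
Maren reaches Corvin via Maren → Cassia → Fendrel → Corvin.
That's Berengar, Cassia, Fendrel, Isolde, and Maren — 5 in all.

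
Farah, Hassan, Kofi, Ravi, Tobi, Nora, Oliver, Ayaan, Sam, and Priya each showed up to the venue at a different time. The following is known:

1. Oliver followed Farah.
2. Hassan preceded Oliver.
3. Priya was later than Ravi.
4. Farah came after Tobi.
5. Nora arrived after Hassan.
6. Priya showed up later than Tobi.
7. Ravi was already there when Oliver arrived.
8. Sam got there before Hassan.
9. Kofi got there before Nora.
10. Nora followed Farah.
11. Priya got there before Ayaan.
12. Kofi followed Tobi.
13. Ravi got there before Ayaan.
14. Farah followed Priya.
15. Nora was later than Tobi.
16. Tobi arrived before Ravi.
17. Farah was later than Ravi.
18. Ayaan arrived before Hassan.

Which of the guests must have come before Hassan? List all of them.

Directly stated before Hassan: Ayaan and Sam.
Priya reaches Hassan via Priya → Ayaan → Hassan.
Ravi reaches Hassan via Ravi → Ayaan → Hassan.
Tobi reaches Hassan via Tobi → Priya → Ayaan → Hassan.

Ayaan, Priya, Ravi, Sam, Tobi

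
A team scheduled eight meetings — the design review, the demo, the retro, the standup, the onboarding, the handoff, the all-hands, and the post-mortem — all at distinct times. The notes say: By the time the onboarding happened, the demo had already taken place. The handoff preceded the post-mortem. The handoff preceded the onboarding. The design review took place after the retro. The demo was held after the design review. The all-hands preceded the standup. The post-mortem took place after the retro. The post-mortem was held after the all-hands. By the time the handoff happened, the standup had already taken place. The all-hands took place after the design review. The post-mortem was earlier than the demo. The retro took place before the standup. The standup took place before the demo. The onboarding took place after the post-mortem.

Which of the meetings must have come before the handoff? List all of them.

the all-hands, the design review, the retro, the standup

Directly stated before the handoff: the standup.
The all-hands reaches the handoff via the all-hands → the standup → the handoff.
The design review reaches the handoff via the design review → the all-hands → the standup → the handoff.
The retro reaches the handoff via the retro → the standup → the handoff.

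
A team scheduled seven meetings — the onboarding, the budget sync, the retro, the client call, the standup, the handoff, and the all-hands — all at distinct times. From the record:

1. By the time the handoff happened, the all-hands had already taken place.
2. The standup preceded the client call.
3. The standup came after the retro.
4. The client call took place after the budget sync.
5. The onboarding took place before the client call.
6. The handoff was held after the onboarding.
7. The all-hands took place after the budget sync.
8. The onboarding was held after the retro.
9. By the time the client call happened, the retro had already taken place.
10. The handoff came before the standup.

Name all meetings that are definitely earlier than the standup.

the all-hands, the budget sync, the handoff, the onboarding, the retro

Directly stated before the standup: the handoff and the retro.
The all-hands reaches the standup via the all-hands → the handoff → the standup.
The budget sync reaches the standup via the budget sync → the all-hands → the handoff → the standup.
The onboarding reaches the standup via the onboarding → the handoff → the standup.
No chain forces the client call ahead of the standup.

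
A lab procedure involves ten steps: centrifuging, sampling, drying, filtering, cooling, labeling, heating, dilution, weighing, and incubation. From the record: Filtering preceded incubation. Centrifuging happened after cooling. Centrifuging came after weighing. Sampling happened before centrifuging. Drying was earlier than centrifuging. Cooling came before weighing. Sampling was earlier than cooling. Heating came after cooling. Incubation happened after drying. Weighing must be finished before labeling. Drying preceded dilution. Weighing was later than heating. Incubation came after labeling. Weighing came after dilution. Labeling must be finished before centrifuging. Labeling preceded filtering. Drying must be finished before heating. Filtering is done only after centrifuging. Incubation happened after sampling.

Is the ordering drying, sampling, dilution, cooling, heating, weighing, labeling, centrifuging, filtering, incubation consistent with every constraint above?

yes

Check each stated constraint against the proposed order — e.g. sampling is ahead of incubation; drying is ahead of incubation. Every pair is in the required order; nothing is violated.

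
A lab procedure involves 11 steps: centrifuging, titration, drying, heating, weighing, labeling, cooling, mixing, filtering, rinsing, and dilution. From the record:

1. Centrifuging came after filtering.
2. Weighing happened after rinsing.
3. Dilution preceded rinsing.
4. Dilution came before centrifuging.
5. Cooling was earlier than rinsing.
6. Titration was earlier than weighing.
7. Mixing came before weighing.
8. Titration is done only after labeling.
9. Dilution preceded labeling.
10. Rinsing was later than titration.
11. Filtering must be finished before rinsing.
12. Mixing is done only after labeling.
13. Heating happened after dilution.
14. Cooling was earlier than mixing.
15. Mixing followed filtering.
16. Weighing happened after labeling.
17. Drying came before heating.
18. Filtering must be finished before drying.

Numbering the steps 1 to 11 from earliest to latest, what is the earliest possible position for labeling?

Dilution must come before labeling — 1 forced predecessor.
Nothing else is forced ahead of labeling, so its earliest slot is position 1 + 1 = 2.

2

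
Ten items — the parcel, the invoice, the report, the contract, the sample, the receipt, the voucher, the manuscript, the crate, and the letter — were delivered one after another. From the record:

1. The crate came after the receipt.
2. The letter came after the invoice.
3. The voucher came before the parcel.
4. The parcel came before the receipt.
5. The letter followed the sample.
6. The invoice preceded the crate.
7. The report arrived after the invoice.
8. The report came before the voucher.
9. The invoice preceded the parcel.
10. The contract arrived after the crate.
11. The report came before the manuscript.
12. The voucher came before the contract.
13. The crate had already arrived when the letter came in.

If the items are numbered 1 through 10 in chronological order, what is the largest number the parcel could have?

6

The parcel must come before the contract, the crate, the letter, and the receipt — 4 items forced after it.
Everything else can be placed before the parcel in some valid order, so the parcel can sit as late as position 10 − 4 = 6.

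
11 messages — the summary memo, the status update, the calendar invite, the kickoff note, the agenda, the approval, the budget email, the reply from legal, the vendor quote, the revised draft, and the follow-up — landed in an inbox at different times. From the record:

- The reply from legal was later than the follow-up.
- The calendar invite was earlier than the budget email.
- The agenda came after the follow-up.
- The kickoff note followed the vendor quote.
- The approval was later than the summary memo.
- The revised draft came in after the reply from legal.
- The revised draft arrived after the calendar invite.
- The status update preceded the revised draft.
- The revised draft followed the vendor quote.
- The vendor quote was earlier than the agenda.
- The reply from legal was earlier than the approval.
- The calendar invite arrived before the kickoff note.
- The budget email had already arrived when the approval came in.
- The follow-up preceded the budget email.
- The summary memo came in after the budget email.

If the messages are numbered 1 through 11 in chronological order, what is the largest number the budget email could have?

The budget email must come before the approval and the summary memo — 2 messages forced after it.
Everything else can be placed before the budget email in some valid order, so the budget email can sit as late as position 11 − 2 = 9.

9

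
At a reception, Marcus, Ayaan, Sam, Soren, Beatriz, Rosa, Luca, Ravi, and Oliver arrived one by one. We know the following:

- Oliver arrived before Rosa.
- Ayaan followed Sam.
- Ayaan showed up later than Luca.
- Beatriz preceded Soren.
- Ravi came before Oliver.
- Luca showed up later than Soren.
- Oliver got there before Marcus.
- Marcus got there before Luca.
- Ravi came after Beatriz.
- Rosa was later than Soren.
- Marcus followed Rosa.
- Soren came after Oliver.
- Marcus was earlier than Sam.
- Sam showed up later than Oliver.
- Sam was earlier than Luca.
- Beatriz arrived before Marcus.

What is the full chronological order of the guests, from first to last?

The constraints fix every adjacent pair, so only one ordering works:
Beatriz → Ravi → Oliver → Soren → Rosa → Marcus → Sam → Luca → Ayaan.

Beatriz, Ravi, Oliver, Soren, Rosa, Marcus, Sam, Luca, Ayaan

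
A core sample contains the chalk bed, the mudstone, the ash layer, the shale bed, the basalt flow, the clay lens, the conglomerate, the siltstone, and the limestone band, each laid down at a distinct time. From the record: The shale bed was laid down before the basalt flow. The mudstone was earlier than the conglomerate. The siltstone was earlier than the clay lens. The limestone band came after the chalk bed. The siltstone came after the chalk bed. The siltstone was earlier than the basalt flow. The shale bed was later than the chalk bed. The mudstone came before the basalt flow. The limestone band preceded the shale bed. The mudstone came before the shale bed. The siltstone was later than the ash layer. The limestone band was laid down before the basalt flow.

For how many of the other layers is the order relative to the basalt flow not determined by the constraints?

Forced before the basalt flow: the ash layer, the chalk bed, the limestone band, the mudstone, the shale bed, and the siltstone.
That leaves the clay lens and the conglomerate with no forced order relative to the basalt flow — 2.

2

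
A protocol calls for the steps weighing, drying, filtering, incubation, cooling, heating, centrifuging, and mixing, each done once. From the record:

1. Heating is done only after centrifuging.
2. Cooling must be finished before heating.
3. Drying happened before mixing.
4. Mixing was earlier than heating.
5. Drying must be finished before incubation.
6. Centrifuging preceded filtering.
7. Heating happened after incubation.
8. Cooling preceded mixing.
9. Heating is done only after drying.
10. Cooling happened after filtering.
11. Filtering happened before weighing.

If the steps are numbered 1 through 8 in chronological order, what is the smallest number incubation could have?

Drying must come before incubation — 1 forced predecessor.
Nothing else is forced ahead of incubation, so its earliest slot is position 1 + 1 = 2.

2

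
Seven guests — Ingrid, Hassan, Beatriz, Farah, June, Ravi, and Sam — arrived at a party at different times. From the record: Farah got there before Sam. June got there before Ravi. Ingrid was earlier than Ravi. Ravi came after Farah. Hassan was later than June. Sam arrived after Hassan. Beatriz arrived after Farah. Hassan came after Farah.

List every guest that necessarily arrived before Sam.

Farah, Hassan, June

Directly stated before Sam: Farah and Hassan.
June reaches Sam via June → Hassan → Sam.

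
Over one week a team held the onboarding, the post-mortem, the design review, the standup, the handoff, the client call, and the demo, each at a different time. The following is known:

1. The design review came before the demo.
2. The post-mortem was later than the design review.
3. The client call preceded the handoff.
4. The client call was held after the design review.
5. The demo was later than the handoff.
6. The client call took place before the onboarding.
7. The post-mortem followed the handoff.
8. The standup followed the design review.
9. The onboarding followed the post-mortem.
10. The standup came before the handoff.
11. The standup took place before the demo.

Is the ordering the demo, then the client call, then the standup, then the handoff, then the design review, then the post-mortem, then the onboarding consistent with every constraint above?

no

The constraints require the design review before the standup, but in the proposed sequence the standup appears ahead of the design review. That one violation is enough.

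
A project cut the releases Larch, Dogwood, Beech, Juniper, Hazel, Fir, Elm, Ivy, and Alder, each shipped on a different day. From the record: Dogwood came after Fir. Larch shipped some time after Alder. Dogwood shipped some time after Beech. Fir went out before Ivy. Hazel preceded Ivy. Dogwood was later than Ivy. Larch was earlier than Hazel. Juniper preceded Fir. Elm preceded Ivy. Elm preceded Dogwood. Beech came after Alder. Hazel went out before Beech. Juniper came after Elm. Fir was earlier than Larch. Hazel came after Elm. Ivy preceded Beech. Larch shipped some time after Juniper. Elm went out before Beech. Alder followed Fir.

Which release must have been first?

Elm has a chain of constraints placing it before every other release, so Elm must be first.

Elm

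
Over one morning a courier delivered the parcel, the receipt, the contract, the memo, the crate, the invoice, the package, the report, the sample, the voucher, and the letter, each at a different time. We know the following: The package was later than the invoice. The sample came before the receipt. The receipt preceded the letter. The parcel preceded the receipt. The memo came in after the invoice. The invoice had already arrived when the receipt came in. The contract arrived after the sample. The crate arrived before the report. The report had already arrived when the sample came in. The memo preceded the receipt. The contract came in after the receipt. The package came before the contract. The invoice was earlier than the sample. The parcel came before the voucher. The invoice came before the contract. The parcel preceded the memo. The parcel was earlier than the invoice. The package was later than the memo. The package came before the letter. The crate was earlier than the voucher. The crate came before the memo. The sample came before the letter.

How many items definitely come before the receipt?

6

Directly stated before the receipt: the invoice, the memo, the parcel, and the sample.
The crate reaches the receipt via the crate → the memo → the receipt.
The report reaches the receipt via the report → the sample → the receipt.
No chain forces the letter (or any of the others) ahead of the receipt.
That's the crate, the invoice, the memo, the parcel, the report, and the sample — 6 in all.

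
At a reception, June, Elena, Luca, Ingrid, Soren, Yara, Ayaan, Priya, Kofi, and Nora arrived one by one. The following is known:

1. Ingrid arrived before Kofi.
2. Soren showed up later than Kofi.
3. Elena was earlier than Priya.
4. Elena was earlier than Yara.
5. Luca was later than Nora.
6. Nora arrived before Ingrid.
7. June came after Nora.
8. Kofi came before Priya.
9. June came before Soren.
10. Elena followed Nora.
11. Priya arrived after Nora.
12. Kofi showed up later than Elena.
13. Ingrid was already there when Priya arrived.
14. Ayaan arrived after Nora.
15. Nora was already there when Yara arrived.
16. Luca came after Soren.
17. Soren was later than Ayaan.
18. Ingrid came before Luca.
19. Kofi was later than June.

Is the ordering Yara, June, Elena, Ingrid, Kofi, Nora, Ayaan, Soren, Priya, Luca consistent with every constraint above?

The constraints require Nora before Ingrid, but in the proposed sequence Ingrid appears ahead of Nora. That one violation is enough.

no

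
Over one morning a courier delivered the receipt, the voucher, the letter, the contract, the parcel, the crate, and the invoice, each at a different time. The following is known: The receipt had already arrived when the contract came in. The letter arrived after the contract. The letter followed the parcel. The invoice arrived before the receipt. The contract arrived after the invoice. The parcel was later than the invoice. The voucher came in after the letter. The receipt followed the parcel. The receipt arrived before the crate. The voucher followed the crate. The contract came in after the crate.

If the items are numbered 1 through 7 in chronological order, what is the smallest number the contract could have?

The crate, the invoice, the parcel, and the receipt must all come before the contract — 4 forced predecessors.
Nothing else is forced ahead of the contract, so its earliest slot is position 4 + 1 = 5.

5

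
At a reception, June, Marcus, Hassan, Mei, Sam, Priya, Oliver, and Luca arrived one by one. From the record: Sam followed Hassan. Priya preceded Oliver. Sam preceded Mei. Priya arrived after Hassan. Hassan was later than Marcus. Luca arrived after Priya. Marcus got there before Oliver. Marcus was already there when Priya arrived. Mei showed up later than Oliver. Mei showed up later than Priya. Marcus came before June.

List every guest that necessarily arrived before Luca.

Directly stated before Luca: Priya.
Hassan reaches Luca via Hassan → Priya → Luca.
Marcus reaches Luca via Marcus → Priya → Luca.

Hassan, Marcus, Priya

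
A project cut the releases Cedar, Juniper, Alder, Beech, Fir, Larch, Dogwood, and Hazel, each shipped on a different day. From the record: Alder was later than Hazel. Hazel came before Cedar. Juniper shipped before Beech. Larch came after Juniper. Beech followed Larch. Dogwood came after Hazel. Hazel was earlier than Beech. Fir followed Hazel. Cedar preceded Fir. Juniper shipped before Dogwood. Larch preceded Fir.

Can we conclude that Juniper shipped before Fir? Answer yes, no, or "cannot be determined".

Chain the constraints: Juniper → Larch → Fir. Each link is directly stated, so Juniper comes before Fir.

yes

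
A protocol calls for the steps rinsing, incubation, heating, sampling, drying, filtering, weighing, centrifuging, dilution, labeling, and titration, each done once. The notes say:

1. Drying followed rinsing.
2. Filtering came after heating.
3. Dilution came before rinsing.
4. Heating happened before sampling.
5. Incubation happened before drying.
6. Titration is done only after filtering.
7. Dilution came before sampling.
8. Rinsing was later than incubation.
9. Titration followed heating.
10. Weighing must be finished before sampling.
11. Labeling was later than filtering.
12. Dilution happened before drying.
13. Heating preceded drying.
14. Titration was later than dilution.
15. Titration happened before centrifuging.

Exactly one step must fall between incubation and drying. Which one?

rinsing

Tracing the constraints gives incubation → rinsing → drying, so rinsing sits after incubation and before drying.
No other step is forced both after incubation and before drying.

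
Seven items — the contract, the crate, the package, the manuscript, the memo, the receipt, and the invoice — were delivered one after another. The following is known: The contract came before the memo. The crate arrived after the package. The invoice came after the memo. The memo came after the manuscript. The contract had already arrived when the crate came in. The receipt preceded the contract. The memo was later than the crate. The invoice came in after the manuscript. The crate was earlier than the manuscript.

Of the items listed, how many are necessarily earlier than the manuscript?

Directly stated before the manuscript: the crate.
The contract reaches the manuscript via the contract → the crate → the manuscript.
The package reaches the manuscript via the package → the crate → the manuscript.
The receipt reaches the manuscript via the receipt → the contract → the crate → the manuscript.
No chain forces the memo (or any of the others) ahead of the manuscript.
That's the contract, the crate, the package, and the receipt — 4 in all.

4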